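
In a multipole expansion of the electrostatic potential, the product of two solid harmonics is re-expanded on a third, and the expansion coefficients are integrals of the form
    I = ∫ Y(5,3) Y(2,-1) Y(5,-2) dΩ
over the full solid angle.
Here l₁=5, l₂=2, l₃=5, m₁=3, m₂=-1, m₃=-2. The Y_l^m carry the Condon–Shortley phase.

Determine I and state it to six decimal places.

-0.161739

Rules hold: Σm=0, L=12 even, 3≤5≤7.
N = 11·5·11 = 605
Δ = 2!·8!·2!/13! = 1/38610
Racah Σ t=0..2: t=0:+1/2880 t=1:−1/576 t=2:+1/2880 = -1/960
⇒ 3j(5 2 5; 0 0 0)² = 10/429, sgn +1
Racah Σ t=0..1: t=0:+1/2880 t=1:−1/10080 = 1/4032
⇒ 3j(5 2 5; 3 -1 -2)² = 10/429, sgn -1
4πI² = N·(3j₀)²·(3jₘ)² = 500/1521
I = -1·√(0.328731/4π) = -0.16173926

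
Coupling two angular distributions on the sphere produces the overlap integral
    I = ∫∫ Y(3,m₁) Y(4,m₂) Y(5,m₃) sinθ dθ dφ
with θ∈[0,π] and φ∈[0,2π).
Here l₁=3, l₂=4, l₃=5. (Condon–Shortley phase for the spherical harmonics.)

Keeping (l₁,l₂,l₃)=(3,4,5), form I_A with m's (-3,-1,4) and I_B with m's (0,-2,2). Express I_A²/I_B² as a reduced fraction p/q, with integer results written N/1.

Same 3,4,5: normalisation and zero-m 3j drop out of the ratio.
A: Δ: 2! 4! 6! / 13! → 1/180180; sum: t=2:+1/5760 = 1/5760; 3j²(3 4 5; -3 -1 4) = Δ·Π!·Σ² = 9/286  (sign -1)
B: Δ: 2! 4! 6! / 13! → 1/180180; sum: t=0:+1/576 t=1:−1/480 t=2:+1/8640 = -1/4320; 3j²(3 4 5; 0 -2 2) = Δ·Π!·Σ² = 1/2145  (sign +1)
I_A²/I_B² = (9/286)/(1/2145) = 135/2

135/2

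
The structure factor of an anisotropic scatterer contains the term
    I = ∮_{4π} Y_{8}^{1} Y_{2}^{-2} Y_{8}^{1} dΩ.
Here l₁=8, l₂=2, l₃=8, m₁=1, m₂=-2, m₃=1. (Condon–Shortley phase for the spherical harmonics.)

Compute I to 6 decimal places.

0.195170

Rules hold: Σm=0, L=18 even, 6≤8≤10.
N = 17·5·17 = 1445
Δ = 2!·14!·2!/19! = 1/348840
Racah Σ t=0..2: t=0:+1/116121600 t=1:−1/25401600 t=2:+1/116121600 = -1/45158400
⇒ 3j(8 2 8; 0 0 0)² = 24/1615, sgn -1
Racah Σ t=0..0: t=0:+1/101606400 = 1/101606400
⇒ 3j(8 2 8; 1 -2 1)² = 36/1615, sgn -1
4πI² = N·(3j₀)²·(3jₘ)² = 864/1805
I = +1·√(0.47867/4π) = 0.19517012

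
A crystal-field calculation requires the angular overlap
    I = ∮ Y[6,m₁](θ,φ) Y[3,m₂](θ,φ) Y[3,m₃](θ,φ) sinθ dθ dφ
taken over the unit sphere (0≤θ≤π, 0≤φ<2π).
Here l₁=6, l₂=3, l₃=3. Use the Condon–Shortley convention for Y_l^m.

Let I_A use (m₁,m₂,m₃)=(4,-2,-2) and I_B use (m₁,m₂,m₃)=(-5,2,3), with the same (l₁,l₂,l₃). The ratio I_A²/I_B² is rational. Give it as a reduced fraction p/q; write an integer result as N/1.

l's match ⇒ only the (l;m) 3-j factors differ between A and B.
A: triangle coeff Δ(6,3,3) = 1/12012; Σ_t [1,1]: t=1:−1/14400 = -1/14400; (3j)²=6/143 [(6 3 3; 4 -2 -2)], sign=+1
B: triangle coeff Δ(6,3,3) = 1/12012; Σ_t [5,5]: t=5:−1/86400 = -1/86400; (3j)²=1/26 [(6 3 3; -5 2 3)], sign=-1
I_A²/I_B² = (6/143)/(1/26) = 12/11

12/11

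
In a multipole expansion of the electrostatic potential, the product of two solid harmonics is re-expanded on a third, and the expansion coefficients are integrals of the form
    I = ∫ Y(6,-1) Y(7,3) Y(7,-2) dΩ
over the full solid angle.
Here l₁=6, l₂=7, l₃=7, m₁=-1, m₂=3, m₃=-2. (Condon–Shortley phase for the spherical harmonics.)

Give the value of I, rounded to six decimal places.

Rules hold: Σm=0, L=20 even, 1≤7≤13.
N = 13·15·15 = 2925
Δ = 6!·6!·8!/21! = 1/2444321880
Racah Σ t=0..6: t=0:+1/2612736000 t=1:−1/20736000 t=2:+1/1658880 t=3:−1/746496 t=4:+1/1658880 t=5:−1/20736000 t=6:+1/2612736000 = -1/4354560
⇒ 3j(6 7 7; 0 0 0)² = 1000/138567, sgn +1
Racah Σ t=2..6: t=2:+1/232243200 t=3:−1/8709120 t=4:+1/2488320 t=5:−1/4147200 t=6:+1/49766400 = 7/99532800
⇒ 3j(6 7 7; -1 3 -2)² = 1715/369512, sgn -1
4πI² = N·(3j₀)²·(3jₘ)² = 16078125/164109517
I = -1·√(0.0979719/4π) = -0.08829699

-0.088297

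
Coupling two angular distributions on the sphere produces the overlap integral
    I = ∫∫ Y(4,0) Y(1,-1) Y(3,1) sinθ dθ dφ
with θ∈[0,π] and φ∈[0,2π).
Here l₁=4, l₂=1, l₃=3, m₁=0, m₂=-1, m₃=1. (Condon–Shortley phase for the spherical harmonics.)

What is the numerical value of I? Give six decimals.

0.150786

m-sum 0 ✓  L=8 even ✓  3≤3≤5 ✓
Π(2lᵢ+1) = 9×3×7 = 189
triangle coeff Δ(4,1,3) = 1/252
Σ_t [1,1]: t=1:−1/36 = -1/36
(3j)²=4/63 [(4 1 3; 0 0 0)], sign=+1
Σ_t [0,0]: t=0:+1/96 = 1/96
(3j)²=1/42 [(4 1 3; 0 -1 1)], sign=+1
⇒ 4πI² = 2/7
I = (+1)√(2/7/(4π)) = 0.15078601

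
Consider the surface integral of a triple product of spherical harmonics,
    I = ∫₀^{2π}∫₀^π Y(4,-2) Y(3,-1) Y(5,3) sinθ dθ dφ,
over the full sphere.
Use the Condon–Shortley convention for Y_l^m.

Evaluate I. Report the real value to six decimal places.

Checks pass: Σm=0; 12 even; l₃=5∈[1,7].
(2·4+1)(2·3+1)(2·5+1) = 693
Δ: 2! 6! 4! / 13! → 1/180180
sum: t=0:+1/576 t=1:−1/144 t=2:+1/576 = -1/288
3j²(4 3 5; 0 0 0) = Δ·Π!·Σ² = 20/1001  (sign +1)
sum: t=0:+1/5760 t=1:−1/720 t=2:+1/2304 = -1/1280
3j²(4 3 5; -2 -1 3) = Δ·Π!·Σ² = 27/1430  (sign -1)
combine: 4πI² = 693·20/1001·27/1430 = 486/1859
take √, sign -1: I = -0.14423595

-0.144236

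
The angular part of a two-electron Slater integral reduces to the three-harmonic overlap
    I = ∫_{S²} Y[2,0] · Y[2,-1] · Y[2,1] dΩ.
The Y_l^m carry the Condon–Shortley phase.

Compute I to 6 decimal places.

Rules hold: Σm=0, L=6 even, 0≤2≤4.
N = 5·5·5 = 125
Δ = 2!·2!·2!/7! = 1/630
Racah Σ t=0..2: t=0:+1/8 t=1:−1/1 t=2:+1/8 = -3/4
⇒ 3j(2 2 2; 0 0 0)² = 2/35, sgn -1
Racah Σ t=0..1: t=0:+1/4 t=1:−1/2 = -1/4
⇒ 3j(2 2 2; 0 -1 1)² = 1/70, sgn +1
4πI² = N·(3j₀)²·(3jₘ)² = 5/49
I = -1·√(0.102041/4π) = -0.09011188

-0.090112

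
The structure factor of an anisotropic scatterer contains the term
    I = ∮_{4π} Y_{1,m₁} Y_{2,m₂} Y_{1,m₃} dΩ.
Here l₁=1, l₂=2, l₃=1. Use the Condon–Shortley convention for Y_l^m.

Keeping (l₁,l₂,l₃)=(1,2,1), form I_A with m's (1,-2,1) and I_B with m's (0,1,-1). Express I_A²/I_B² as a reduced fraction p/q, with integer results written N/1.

l's match ⇒ only the (l;m) 3-j factors differ between A and B.
A: triangle coeff Δ(1,2,1) = 1/30; Σ_t [0,0]: t=0:+1/4 = 1/4; (3j)²=1/5 [(1 2 1; 1 -2 1)], sign=+1
B: triangle coeff Δ(1,2,1) = 1/30; Σ_t [1,1]: t=1:−1/2 = -1/2; (3j)²=1/10 [(1 2 1; 0 1 -1)], sign=-1
I_A²/I_B² = (1/5)/(1/10) = 2/1

2/1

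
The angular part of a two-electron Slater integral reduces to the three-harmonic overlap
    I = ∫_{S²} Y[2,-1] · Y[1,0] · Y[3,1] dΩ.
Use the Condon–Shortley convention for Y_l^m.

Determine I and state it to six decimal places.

m-sum 0 ✓  L=6 even ✓  1≤3≤3 ✓
Π(2lᵢ+1) = 5×3×7 = 105
triangle coeff Δ(2,1,3) = 1/105
Σ_t [0,0]: t=0:+1/4 = 1/4
(3j)²=3/35 [(2 1 3; 0 0 0)], sign=-1
Σ_t [0,0]: t=0:+1/6 = 1/6
(3j)²=8/105 [(2 1 3; -1 0 1)], sign=+1
⇒ 4πI² = 24/35
I = (-1)√(24/35/(4π)) = -0.23359668

-0.233597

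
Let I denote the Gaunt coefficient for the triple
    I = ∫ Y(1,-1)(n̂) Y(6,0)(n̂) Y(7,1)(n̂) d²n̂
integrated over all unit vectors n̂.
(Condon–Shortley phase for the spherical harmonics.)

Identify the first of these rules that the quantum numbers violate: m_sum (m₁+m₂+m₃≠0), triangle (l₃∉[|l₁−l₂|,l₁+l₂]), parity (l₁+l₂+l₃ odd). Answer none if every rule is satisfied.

none

m₁+m₂+m₃ = -1 + 0 + 1 = 0  ✓
triangle: |1−6|=5 ≤ l₃=7 ≤ 1+6=7  ✓
parity: l₁+l₂+l₃ = 14 is even  ✓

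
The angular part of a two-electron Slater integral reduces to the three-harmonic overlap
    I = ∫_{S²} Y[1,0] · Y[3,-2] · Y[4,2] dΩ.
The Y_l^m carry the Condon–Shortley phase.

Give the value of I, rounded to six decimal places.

m-sum 0 ✓  L=8 even ✓  2≤4≤4 ✓
Π(2lᵢ+1) = 3×7×9 = 189
triangle coeff Δ(1,3,4) = 1/252
Σ_t [0,0]: t=0:+1/36 = 1/36
(3j)²=4/63 [(1 3 4; 0 0 0)], sign=+1
Σ_t [0,0]: t=0:+1/120 = 1/120
(3j)²=1/21 [(1 3 4; 0 -2 2)], sign=+1
⇒ 4πI² = 4/7
I = (+1)√(4/7/(4π)) = 0.21324362

0.213244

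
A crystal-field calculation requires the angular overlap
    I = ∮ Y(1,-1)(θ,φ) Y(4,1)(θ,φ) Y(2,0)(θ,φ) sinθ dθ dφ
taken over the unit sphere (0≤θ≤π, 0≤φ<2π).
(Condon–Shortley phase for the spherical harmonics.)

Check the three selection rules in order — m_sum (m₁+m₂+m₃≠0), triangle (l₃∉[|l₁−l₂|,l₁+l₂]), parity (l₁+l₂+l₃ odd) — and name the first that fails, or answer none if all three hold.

triangle

azimuthal sum: -1 + 1 + 0 = 0  ✓
3 ≤ 2 ≤ 5 (triangle on l)  ✗
L = 1 + 4 + 2 = 7 (odd)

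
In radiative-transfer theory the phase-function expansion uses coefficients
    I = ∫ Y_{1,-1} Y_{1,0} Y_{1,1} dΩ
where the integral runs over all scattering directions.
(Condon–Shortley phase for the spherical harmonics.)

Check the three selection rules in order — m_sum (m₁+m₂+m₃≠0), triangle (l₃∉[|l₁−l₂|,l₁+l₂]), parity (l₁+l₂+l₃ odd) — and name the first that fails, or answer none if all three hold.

parity

Σmᵢ = 0  ✓
l₃∈[|l₁−l₂|,l₁+l₂]=[0,2], have l₃=1  ✓
Σlᵢ = 3 ⇒ odd  ✗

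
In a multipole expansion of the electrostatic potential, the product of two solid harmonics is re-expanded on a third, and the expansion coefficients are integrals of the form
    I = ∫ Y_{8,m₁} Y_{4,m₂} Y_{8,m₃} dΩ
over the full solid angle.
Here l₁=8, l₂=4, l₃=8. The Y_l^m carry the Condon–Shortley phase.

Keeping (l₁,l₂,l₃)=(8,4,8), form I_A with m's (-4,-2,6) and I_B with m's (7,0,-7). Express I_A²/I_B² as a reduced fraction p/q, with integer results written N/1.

Shared (l₁,l₂,l₃)=(8,4,8): N and (l;000)² cancel in I_A²/I_B².
A: Δ = 4!·12!·4!/21! = 1/185175900; Racah Σ t=0..2: t=0:+1/45984153600 t=1:−1/1437004800 t=2:+1/696729600 = 1/1313832960; ⇒ 3j(8 4 8; -4 -2 6)² = 35/3876, sgn +1
B: Δ = 4!·12!·4!/21! = 1/185175900; Racah Σ t=0..1: t=0:+1/22992076800 t=1:−1/17244057600 = -1/68976230400; ⇒ 3j(8 4 8; 7 0 -7)² = 13/11628, sgn +1
I_A²/I_B² = (35/3876)/(13/11628) = 105/13

105/13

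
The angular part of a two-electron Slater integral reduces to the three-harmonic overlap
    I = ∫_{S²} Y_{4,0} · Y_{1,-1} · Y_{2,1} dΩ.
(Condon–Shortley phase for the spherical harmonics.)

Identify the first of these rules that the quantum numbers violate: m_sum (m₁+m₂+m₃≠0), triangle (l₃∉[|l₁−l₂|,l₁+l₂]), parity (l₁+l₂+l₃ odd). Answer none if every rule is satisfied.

triangle

Σmᵢ = 0  ✓
l₃∈[|l₁−l₂|,l₁+l₂]=[3,5], have l₃=2  ✗
Σlᵢ = 7 ⇒ odd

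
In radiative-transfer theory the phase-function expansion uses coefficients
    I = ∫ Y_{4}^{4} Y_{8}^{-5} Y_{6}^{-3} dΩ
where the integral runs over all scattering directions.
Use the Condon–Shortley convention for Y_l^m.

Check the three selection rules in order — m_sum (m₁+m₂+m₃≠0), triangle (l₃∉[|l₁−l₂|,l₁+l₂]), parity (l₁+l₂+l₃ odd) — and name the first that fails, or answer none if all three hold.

m_sum

Σmᵢ = -4  ✗
l₃∈[|l₁−l₂|,l₁+l₂]=[4,12], have l₃=6
Σlᵢ = 18 ⇒ even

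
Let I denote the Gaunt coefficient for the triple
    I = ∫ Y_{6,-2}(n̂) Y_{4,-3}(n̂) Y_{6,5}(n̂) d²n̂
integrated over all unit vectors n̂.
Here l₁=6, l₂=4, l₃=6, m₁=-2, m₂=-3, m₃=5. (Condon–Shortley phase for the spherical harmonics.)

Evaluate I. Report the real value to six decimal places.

0.160494

m-sum 0 ✓  L=16 even ✓  2≤6≤10 ✓
Π(2lᵢ+1) = 13×9×13 = 1521
triangle coeff Δ(6,4,6) = 1/15315300
Σ_t [0,4]: t=0:+1/829440 t=1:−1/25920 t=2:+1/9216 t=3:−1/25920 t=4:+1/829440 = 7/207360
(3j)²=28/2431 [(6 4 6; 0 0 0)], sign=+1
Σ_t [0,1]: t=0:+1/5806080 t=1:−1/725760 = -1/829440
(3j)²=49/2652 [(6 4 6; -2 -3 5)], sign=+1
⇒ 4πI² = 1029/3179
I = (+1)√(1029/3179/(4π)) = 0.16049352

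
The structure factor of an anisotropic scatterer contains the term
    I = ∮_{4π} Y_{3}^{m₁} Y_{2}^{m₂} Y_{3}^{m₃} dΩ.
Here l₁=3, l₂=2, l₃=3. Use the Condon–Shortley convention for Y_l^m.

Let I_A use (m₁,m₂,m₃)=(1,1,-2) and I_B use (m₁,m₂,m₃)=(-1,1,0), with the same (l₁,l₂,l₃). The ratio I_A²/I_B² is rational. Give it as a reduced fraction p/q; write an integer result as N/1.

Shared (l₁,l₂,l₃)=(3,2,3): N and (l;000)² cancel in I_A²/I_B².
A: Δ = 2!·4!·2!/9! = 1/3780; Racah Σ t=1..2: t=1:−1/12 t=2:+1/48 = -1/16; ⇒ 3j(3 2 3; 1 1 -2)² = 1/28, sgn +1
B: Δ = 2!·4!·2!/9! = 1/3780; Racah Σ t=1..2: t=1:−1/12 t=2:+1/8 = 1/24; ⇒ 3j(3 2 3; -1 1 0)² = 1/210, sgn -1
I_A²/I_B² = (1/28)/(1/210) = 15/2

15/2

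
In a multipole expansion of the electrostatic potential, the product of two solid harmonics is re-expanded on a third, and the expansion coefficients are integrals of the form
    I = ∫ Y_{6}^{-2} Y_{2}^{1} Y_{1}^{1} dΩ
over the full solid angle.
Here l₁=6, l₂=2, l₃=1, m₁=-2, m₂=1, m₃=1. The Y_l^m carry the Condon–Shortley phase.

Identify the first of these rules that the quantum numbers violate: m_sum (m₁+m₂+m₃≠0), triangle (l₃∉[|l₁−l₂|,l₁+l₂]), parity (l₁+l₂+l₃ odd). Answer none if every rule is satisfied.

m₁+m₂+m₃ = -2 + 1 + 1 = 0  ✓
triangle: |6−2|=4 ≤ l₃=1 ≤ 6+2=8  ✗
parity: l₁+l₂+l₃ = 9 is odd

triangle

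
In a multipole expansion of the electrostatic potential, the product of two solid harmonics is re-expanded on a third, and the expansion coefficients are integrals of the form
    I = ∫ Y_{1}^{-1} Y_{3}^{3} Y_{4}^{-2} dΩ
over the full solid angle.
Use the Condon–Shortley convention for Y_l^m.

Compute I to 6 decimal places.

0.061558

m-sum 0 ✓  L=8 even ✓  2≤4≤4 ✓
Π(2lᵢ+1) = 3×7×9 = 189
triangle coeff Δ(1,3,4) = 1/252
Σ_t [0,0]: t=0:+1/36 = 1/36
(3j)²=4/63 [(1 3 4; 0 0 0)], sign=+1
Σ_t [0,0]: t=0:+1/1440 = 1/1440
(3j)²=1/252 [(1 3 4; -1 3 -2)], sign=+1
⇒ 4πI² = 1/21
I = (+1)√(1/21/(4π)) = 0.06155813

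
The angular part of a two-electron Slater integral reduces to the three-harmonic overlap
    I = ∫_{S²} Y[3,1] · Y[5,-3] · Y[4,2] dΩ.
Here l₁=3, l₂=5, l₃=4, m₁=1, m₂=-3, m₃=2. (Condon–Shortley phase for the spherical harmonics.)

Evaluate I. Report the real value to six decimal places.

m-sum 0 ✓  L=12 even ✓  2≤4≤8 ✓
Π(2lᵢ+1) = 7×11×9 = 693
triangle coeff Δ(3,5,4) = 1/180180
Σ_t [1,3]: t=1:−1/576 t=2:+1/144 t=3:−1/576 = 1/288
(3j)²=20/1001 [(3 5 4; 0 0 0)], sign=+1
Σ_t [0,2]: t=0:+1/2304 t=1:−1/720 t=2:+1/5760 = -1/1280
(3j)²=27/1430 [(3 5 4; 1 -3 2)], sign=-1
⇒ 4πI² = 486/1859
I = (-1)√(486/1859/(4π)) = -0.14423595

-0.144236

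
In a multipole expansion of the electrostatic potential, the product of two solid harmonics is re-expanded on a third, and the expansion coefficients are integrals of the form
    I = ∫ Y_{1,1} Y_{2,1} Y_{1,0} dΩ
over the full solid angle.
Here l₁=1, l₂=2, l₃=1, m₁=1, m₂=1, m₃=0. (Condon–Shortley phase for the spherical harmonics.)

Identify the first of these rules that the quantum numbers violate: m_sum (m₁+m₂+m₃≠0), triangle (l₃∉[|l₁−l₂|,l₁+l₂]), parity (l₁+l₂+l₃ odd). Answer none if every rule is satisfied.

azimuthal sum: 1 + 1 + 0 = 2  ✗
1 ≤ 1 ≤ 3 (triangle on l)
L = 1 + 2 + 1 = 4 (even)

m_sum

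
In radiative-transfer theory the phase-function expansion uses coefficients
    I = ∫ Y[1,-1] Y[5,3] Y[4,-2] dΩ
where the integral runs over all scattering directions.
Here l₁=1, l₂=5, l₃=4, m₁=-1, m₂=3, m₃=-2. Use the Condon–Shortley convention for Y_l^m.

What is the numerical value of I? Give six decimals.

m-sum 0 ✓  L=10 even ✓  4≤4≤6 ✓
Π(2lᵢ+1) = 3×11×9 = 297
triangle coeff Δ(1,5,4) = 1/495
Σ_t [1,1]: t=1:−1/576 = -1/576
(3j)²=5/99 [(1 5 4; 0 0 0)], sign=-1
Σ_t [2,2]: t=2:+1/2880 = 1/2880
(3j)²=28/495 [(1 5 4; -1 3 -2)], sign=+1
⇒ 4πI² = 28/33
I = (-1)√(28/33/(4π)) = -0.25984664

-0.259847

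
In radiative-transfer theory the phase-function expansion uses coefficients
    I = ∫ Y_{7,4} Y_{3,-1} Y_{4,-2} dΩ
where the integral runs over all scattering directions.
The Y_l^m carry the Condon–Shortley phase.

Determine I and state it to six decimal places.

0.000000

4 − 1 − 2 = 1 ≠ 0: azimuthal integral kills it; I = 0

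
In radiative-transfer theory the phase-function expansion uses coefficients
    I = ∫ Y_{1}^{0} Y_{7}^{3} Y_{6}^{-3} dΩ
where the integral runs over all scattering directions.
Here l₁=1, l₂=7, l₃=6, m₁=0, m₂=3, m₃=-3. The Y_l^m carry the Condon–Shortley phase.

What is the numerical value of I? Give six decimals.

-0.221293

m-sum 0 ✓  L=14 even ✓  6≤6≤8 ✓
Π(2lᵢ+1) = 3×15×13 = 585
triangle coeff Δ(1,7,6) = 1/1365
Σ_t [1,1]: t=1:−1/518400 = -1/518400
(3j)²=7/195 [(1 7 6; 0 0 0)], sign=-1
Σ_t [1,1]: t=1:−1/2177280 = -1/2177280
(3j)²=8/273 [(1 7 6; 0 3 -3)], sign=+1
⇒ 4πI² = 8/13
I = (-1)√(8/13/(4π)) = -0.22129336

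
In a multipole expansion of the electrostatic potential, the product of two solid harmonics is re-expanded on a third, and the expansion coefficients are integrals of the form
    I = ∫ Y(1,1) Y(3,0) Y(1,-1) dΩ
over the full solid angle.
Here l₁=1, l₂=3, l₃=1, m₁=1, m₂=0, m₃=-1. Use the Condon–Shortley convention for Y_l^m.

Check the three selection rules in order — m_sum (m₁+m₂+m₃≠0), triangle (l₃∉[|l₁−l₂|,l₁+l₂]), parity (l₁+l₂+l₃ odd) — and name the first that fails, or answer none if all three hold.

Σmᵢ = 0  ✓
l₃∈[|l₁−l₂|,l₁+l₂]=[2,4], have l₃=1  ✗
Σlᵢ = 5 ⇒ odd

triangle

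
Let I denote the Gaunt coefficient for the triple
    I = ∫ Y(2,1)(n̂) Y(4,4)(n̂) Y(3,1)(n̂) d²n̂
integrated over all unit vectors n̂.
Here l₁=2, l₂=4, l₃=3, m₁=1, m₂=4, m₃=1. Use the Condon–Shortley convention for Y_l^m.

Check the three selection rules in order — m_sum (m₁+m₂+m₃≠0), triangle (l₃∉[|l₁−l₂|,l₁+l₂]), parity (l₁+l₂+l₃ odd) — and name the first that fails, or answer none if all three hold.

Σmᵢ = 6  ✗
l₃∈[|l₁−l₂|,l₁+l₂]=[2,6], have l₃=3
Σlᵢ = 9 ⇒ odd

m_sum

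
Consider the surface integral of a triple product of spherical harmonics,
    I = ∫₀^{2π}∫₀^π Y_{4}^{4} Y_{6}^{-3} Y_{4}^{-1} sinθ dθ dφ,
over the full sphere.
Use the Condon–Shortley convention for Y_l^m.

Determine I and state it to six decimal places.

0.155830

Checks pass: Σm=0; 14 even; l₃=4∈[2,10].
(2·4+1)(2·6+1)(2·4+1) = 1053
Δ: 6! 2! 6! / 15! → 1/1261260
sum: t=2:+1/4608 t=3:−1/1296 t=4:+1/4608 = -7/20736
3j²(4 6 4; 0 0 0) = Δ·Π!·Σ² = 20/1287  (sign -1)
sum: t=0:+1/51840 = 1/51840
3j²(4 6 4; 4 -3 -1) = Δ·Π!·Σ² = 8/429  (sign -1)
combine: 4πI² = 1053·20/1287·8/429 = 480/1573
take √, sign +1: I = 0.15583009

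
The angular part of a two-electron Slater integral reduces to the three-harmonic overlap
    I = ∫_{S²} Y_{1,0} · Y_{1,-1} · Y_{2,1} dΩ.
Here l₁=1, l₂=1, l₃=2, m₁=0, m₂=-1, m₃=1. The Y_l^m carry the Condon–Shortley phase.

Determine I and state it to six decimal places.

Checks pass: Σm=0; 4 even; l₃=2∈[0,2].
(2·1+1)(2·1+1)(2·2+1) = 45
Δ: 0! 2! 2! / 5! → 1/30
sum: t=0:+1/1 = 1/1
3j²(1 1 2; 0 0 0) = Δ·Π!·Σ² = 2/15  (sign +1)
sum: t=0:+1/2 = 1/2
3j²(1 1 2; 0 -1 1) = Δ·Π!·Σ² = 1/10  (sign -1)
combine: 4πI² = 45·2/15·1/10 = 3/5
take √, sign -1: I = -0.21850969

-0.218510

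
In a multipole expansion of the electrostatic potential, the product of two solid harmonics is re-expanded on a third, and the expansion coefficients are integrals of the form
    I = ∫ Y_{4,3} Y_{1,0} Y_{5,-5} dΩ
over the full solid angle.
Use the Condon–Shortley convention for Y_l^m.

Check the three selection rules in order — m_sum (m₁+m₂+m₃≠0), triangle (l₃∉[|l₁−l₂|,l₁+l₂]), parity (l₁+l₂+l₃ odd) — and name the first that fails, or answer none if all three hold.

m₁+m₂+m₃ = 3 + 0 − 5 = -2  ✗
triangle: |4−1|=3 ≤ l₃=5 ≤ 4+1=5
parity: l₁+l₂+l₃ = 10 is even

m_sum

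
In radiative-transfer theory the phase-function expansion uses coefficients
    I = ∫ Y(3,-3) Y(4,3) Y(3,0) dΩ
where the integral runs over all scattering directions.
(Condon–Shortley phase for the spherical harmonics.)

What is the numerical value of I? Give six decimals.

m-sum 0 ✓  L=10 even ✓  1≤3≤7 ✓
Π(2lᵢ+1) = 7×9×7 = 441
triangle coeff Δ(3,4,3) = 1/34650
Σ_t [1,3]: t=1:−1/72 t=2:+1/16 t=3:−1/72 = 5/144
(3j)²=2/77 [(3 4 3; 0 0 0)], sign=-1
Σ_t [4,4]: t=4:+1/288 = 1/288
(3j)²=1/22 [(3 4 3; -3 3 0)], sign=-1
⇒ 4πI² = 63/121
I = (+1)√(63/121/(4π)) = 0.20355073

0.203551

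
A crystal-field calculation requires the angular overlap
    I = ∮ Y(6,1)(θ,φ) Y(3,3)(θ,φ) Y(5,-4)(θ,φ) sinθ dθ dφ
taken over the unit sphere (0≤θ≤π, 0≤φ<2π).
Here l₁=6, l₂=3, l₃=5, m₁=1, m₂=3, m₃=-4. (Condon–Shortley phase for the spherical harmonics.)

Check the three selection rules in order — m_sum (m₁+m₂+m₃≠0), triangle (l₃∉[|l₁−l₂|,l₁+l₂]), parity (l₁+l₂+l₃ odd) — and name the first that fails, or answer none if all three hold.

m₁+m₂+m₃ = 1 + 3 − 4 = 0  ✓
triangle: |6−3|=3 ≤ l₃=5 ≤ 6+3=9  ✓
parity: l₁+l₂+l₃ = 14 is even  ✓

none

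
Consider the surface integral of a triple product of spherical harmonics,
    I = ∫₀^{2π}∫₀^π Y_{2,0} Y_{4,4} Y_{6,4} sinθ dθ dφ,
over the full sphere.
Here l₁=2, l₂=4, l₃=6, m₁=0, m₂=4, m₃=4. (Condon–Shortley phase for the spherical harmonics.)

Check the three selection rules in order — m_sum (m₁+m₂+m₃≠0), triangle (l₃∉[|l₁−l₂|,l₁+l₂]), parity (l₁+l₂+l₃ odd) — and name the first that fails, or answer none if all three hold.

m_sum

m₁+m₂+m₃ = 0 + 4 + 4 = 8  ✗
triangle: |2−4|=2 ≤ l₃=6 ≤ 2+4=6
parity: l₁+l₂+l₃ = 12 is even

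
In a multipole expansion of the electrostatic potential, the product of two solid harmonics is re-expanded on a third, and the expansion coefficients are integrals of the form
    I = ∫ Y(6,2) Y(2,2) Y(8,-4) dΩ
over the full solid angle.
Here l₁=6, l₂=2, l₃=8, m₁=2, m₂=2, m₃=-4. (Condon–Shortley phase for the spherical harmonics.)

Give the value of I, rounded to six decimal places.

0.188806

Rules hold: Σm=0, L=16 even, 4≤8≤8.
N = 13·5·17 = 1105
Δ = 0!·12!·4!/17! = 1/30940
Racah Σ t=0..0: t=0:+1/2073600 = 1/2073600
⇒ 3j(6 2 8; 0 0 0)² = 28/1105, sgn +1
Racah Σ t=0..0: t=0:+1/23224320 = 1/23224320
⇒ 3j(6 2 8; 2 2 -4)² = 99/6188, sgn +1
4πI² = N·(3j₀)²·(3jₘ)² = 99/221
I = +1·√(0.447964/4π) = 0.18880632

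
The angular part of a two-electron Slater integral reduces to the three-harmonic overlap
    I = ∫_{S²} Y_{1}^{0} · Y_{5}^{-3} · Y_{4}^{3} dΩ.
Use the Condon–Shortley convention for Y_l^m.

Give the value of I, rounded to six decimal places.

Rules hold: Σm=0, L=10 even, 4≤4≤6.
N = 3·11·9 = 297
Δ = 2!·0!·8!/11! = 1/495
Racah Σ t=1..1: t=1:−1/576 = -1/576
⇒ 3j(1 5 4; 0 0 0)² = 5/99, sgn -1
Racah Σ t=1..1: t=1:−1/5040 = -1/5040
⇒ 3j(1 5 4; 0 -3 3)² = 16/495, sgn +1
4πI² = N·(3j₀)²·(3jₘ)² = 16/33
I = -1·√(0.484848/4π) = -0.19642560

-0.196426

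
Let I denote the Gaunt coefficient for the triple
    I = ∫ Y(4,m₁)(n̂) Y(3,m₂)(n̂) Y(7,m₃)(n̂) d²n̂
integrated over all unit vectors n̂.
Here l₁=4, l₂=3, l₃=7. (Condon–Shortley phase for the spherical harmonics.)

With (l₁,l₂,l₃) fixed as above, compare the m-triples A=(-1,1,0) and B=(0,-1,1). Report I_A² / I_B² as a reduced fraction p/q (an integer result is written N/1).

7/10

Shared (l₁,l₂,l₃)=(4,3,7): N and (l;000)² cancel in I_A²/I_B².
A: Δ = 0!·8!·6!/15! = 1/45045; Racah Σ t=0..0: t=0:+1/34560 = 1/34560; ⇒ 3j(4 3 7; -1 1 0)² = 7/429, sgn -1
B: Δ = 0!·8!·6!/15! = 1/45045; Racah Σ t=0..0: t=0:+1/27648 = 1/27648; ⇒ 3j(4 3 7; 0 -1 1)² = 10/429, sgn +1
I_A²/I_B² = (7/429)/(10/429) = 7/10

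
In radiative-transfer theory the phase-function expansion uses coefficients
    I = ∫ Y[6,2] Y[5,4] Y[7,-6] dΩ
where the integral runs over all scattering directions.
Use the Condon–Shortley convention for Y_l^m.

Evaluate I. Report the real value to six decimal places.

-0.164530

m-sum 0 ✓  L=18 even ✓  1≤7≤11 ✓
Π(2lᵢ+1) = 13×11×15 = 2145
triangle coeff Δ(6,5,7) = 1/174594420
Σ_t [0,4]: t=0:+1/4147200 t=1:−1/207360 t=2:+1/82944 t=3:−1/207360 t=4:+1/4147200 = 1/345600
(3j)²=420/46189 [(6 5 7; 0 0 0)], sign=-1
Σ_t [3,4]: t=3:−1/21772800 t=4:+1/116121600 = -13/348364800
(3j)²=169/9690 [(6 5 7; 2 4 -6)], sign=+1
⇒ 4πI² = 35490/104329
I = (-1)√(35490/104329/(4π)) = -0.16453017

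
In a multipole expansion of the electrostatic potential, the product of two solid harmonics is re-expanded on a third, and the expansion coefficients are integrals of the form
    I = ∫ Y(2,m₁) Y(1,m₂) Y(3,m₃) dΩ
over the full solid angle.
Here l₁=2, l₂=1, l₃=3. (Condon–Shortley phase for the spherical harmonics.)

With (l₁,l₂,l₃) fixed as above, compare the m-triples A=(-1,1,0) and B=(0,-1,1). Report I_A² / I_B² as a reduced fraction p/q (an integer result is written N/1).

Shared (l₁,l₂,l₃)=(2,1,3): N and (l;000)² cancel in I_A²/I_B².
A: Δ = 0!·4!·2!/7! = 1/105; Racah Σ t=0..0: t=0:+1/12 = 1/12; ⇒ 3j(2 1 3; -1 1 0)² = 1/35, sgn -1
B: Δ = 0!·4!·2!/7! = 1/105; Racah Σ t=0..0: t=0:+1/8 = 1/8; ⇒ 3j(2 1 3; 0 -1 1)² = 2/35, sgn +1
I_A²/I_B² = (1/35)/(2/35) = 1/2

1/2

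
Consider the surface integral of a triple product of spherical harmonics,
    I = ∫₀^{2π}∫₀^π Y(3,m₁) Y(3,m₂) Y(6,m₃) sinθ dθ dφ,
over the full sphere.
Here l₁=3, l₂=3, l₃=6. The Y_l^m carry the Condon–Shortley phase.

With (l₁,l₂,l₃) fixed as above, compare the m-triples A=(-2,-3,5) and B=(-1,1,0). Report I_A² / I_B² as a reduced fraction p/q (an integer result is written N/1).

Shared (l₁,l₂,l₃)=(3,3,6): N and (l;000)² cancel in I_A²/I_B².
A: Δ = 0!·6!·6!/13! = 1/12012; Racah Σ t=0..0: t=0:+1/86400 = 1/86400; ⇒ 3j(3 3 6; -2 -3 5)² = 1/26, sgn -1
B: Δ = 0!·6!·6!/13! = 1/12012; Racah Σ t=0..0: t=0:+1/2304 = 1/2304; ⇒ 3j(3 3 6; -1 1 0)² = 75/4004, sgn +1
I_A²/I_B² = (1/26)/(75/4004) = 154/75

154/75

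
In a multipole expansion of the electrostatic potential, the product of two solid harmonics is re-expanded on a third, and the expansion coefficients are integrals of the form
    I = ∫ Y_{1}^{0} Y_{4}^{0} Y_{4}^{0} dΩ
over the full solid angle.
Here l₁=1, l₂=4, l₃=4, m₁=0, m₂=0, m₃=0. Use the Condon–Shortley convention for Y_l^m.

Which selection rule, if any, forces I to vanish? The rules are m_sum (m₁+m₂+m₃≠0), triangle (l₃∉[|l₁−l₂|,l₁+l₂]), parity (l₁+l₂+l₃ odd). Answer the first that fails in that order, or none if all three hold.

parity

m₁+m₂+m₃ = 0 + 0 + 0 = 0  ✓
triangle: |1−4|=3 ≤ l₃=4 ≤ 1+4=5  ✓
parity: l₁+l₂+l₃ = 9 is odd  ✗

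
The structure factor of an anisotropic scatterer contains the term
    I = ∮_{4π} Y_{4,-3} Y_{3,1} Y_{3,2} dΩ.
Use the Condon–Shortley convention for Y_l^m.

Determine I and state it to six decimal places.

-0.095955

m-sum 0 ✓  L=10 even ✓  1≤3≤7 ✓
Π(2lᵢ+1) = 9×7×7 = 441
triangle coeff Δ(4,3,3) = 1/34650
Σ_t [1,3]: t=1:−1/72 t=2:+1/16 t=3:−1/72 = 5/144
(3j)²=2/77 [(4 3 3; 0 0 0)], sign=-1
Σ_t [3,4]: t=3:−1/144 t=4:+1/288 = -1/288
(3j)²=1/99 [(4 3 3; -3 1 2)], sign=+1
⇒ 4πI² = 14/121
I = (-1)√(14/121/(4π)) = -0.09595473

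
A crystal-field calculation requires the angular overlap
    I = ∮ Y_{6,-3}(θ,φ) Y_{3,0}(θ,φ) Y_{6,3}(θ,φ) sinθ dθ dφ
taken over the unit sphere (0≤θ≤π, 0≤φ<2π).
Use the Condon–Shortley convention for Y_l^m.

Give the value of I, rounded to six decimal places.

0.000000

l₁+l₂+l₃=15 is odd: 3j(l;000)=0 ⇒ I=0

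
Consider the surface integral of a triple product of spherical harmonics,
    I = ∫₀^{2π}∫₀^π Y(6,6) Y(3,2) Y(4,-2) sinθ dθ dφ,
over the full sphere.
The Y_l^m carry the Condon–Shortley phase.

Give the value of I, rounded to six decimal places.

0.000000

Σmᵢ = 6 ≠ 0, so the φ-integral vanishes; I = 0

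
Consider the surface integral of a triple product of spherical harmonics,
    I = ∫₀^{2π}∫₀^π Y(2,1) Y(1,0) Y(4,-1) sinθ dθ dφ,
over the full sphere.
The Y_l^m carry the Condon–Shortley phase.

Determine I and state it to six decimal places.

triangle: need 1≤l₃≤3, have 4; I=0

0.000000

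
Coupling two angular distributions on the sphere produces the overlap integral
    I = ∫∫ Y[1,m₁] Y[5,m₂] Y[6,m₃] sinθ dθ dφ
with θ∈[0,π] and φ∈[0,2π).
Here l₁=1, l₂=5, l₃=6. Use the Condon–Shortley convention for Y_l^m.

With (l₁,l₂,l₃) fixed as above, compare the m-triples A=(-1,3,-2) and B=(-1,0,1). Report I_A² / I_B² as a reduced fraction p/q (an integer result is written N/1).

l's match ⇒ only the (l;m) 3-j factors differ between A and B.
A: triangle coeff Δ(1,5,6) = 1/858; Σ_t [0,0]: t=0:+1/161280 = 1/161280; (3j)²=1/143 [(1 5 6; -1 3 -2)], sign=+1
B: triangle coeff Δ(1,5,6) = 1/858; Σ_t [0,0]: t=0:+1/28800 = 1/28800; (3j)²=7/286 [(1 5 6; -1 0 1)], sign=-1
I_A²/I_B² = (1/143)/(7/286) = 2/7

2/7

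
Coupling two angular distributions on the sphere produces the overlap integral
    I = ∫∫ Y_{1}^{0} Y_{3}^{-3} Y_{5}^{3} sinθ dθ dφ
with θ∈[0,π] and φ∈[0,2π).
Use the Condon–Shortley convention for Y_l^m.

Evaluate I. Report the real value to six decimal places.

0.000000

triangle: need 2≤l₃≤4, have 5; I=0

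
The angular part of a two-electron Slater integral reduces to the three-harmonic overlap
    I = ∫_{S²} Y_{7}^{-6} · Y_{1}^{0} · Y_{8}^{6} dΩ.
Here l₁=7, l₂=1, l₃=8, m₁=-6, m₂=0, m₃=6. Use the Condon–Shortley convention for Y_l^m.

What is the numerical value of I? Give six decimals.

m-sum 0 ✓  L=16 even ✓  6≤8≤8 ✓
Π(2lᵢ+1) = 15×3×17 = 765
triangle coeff Δ(7,1,8) = 1/2040
Σ_t [0,0]: t=0:+1/25401600 = 1/25401600
(3j)²=8/255 [(7 1 8; 0 0 0)], sign=+1
Σ_t [0,0]: t=0:+1/6227020800 = 1/6227020800
(3j)²=7/510 [(7 1 8; -6 0 6)], sign=+1
⇒ 4πI² = 28/85
I = (+1)√(28/85/(4π)) = 0.16190663

0.161907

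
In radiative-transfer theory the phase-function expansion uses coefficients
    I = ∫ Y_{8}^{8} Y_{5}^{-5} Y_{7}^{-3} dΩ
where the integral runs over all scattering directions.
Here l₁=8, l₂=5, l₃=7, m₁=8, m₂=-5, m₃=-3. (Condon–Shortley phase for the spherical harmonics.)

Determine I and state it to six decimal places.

m-sum 0 ✓  L=20 even ✓  3≤7≤13 ✓
Π(2lᵢ+1) = 17×11×15 = 2805
triangle coeff Δ(8,5,7) = 1/814773960
Σ_t [1,5]: t=1:−1/87091200 t=2:+1/4976640 t=3:−1/2073600 t=4:+1/4976640 t=5:−1/87091200 = -1/9676800
(3j)²=360/46189 [(8 5 7; 0 0 0)], sign=+1
Σ_t [0,0]: t=0:+1/62705664000 = 1/62705664000
(3j)²=2/969 [(8 5 7; 8 -5 -3)], sign=+1
⇒ 4πI² = 3600/79781
I = (+1)√(3600/79781/(4π)) = 0.05992342

0.059923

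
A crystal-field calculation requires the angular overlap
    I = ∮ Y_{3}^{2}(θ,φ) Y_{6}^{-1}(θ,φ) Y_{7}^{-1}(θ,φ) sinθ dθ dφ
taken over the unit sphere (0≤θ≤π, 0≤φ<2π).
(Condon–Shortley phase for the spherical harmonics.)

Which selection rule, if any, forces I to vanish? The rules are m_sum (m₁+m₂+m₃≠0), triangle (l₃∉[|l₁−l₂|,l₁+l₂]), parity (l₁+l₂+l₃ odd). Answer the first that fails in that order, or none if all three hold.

azimuthal sum: 2 − 1 − 1 = 0  ✓
3 ≤ 7 ≤ 9 (triangle on l)  ✓
L = 3 + 6 + 7 = 16 (even)  ✓

none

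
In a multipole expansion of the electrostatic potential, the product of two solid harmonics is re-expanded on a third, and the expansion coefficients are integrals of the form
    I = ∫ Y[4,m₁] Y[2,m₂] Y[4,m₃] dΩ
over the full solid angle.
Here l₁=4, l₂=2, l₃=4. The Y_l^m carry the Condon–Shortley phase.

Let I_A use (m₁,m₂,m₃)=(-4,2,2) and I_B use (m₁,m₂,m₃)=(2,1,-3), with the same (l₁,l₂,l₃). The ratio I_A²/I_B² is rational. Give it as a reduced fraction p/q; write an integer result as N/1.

8/25

l's match ⇒ only the (l;m) 3-j factors differ between A and B.
A: triangle coeff Δ(4,2,4) = 1/13860; Σ_t [2,2]: t=2:+1/2880 = 1/2880; (3j)²=2/165 [(4 2 4; -4 2 2)], sign=+1
B: triangle coeff Δ(4,2,4) = 1/13860; Σ_t [1,2]: t=1:−1/240 t=2:+1/1440 = -1/288; (3j)²=5/132 [(4 2 4; 2 1 -3)], sign=+1
I_A²/I_B² = (2/165)/(5/132) = 8/25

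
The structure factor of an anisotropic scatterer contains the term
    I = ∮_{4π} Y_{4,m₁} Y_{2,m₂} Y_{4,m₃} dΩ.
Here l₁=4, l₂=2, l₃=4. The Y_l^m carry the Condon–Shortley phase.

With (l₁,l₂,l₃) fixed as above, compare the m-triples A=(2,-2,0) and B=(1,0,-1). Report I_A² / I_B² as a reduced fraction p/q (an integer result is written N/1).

Shared (l₁,l₂,l₃)=(4,2,4): N and (l;000)² cancel in I_A²/I_B².
A: Δ = 2!·6!·2!/11! = 1/13860; Racah Σ t=0..0: t=0:+1/192 = 1/192; ⇒ 3j(4 2 4; 2 -2 0)² = 3/77, sgn +1
B: Δ = 2!·6!·2!/11! = 1/13860; Racah Σ t=0..2: t=0:+1/144 t=1:−1/48 t=2:+1/480 = -17/1440; ⇒ 3j(4 2 4; 1 0 -1)² = 289/13860, sgn +1
I_A²/I_B² = (3/77)/(289/13860) = 540/289

540/289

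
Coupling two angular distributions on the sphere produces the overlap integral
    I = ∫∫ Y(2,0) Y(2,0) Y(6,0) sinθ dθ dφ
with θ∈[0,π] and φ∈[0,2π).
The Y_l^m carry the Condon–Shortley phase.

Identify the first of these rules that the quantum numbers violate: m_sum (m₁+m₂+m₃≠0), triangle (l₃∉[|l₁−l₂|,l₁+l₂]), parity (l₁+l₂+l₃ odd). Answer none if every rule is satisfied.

azimuthal sum: 0 + 0 + 0 = 0  ✓
0 ≤ 6 ≤ 4 (triangle on l)  ✗
L = 2 + 2 + 6 = 10 (even)

triangle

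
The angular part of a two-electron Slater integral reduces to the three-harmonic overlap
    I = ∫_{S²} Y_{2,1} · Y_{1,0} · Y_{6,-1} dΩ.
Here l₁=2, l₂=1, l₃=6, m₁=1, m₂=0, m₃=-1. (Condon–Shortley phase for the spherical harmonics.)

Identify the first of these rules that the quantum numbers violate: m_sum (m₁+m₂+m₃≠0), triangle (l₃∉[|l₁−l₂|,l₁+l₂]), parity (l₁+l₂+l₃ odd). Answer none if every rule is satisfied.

m₁+m₂+m₃ = 1 + 0 − 1 = 0  ✓
triangle: |2−1|=1 ≤ l₃=6 ≤ 2+1=3  ✗
parity: l₁+l₂+l₃ = 9 is odd

triangle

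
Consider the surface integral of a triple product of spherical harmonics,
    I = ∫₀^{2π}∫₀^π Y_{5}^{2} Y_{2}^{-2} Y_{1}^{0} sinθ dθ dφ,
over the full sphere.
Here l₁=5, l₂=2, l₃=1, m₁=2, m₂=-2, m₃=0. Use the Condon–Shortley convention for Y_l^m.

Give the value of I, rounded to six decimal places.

l₃=1 ∉ [3,7] — triangle fails ⇒ I = 0

0.000000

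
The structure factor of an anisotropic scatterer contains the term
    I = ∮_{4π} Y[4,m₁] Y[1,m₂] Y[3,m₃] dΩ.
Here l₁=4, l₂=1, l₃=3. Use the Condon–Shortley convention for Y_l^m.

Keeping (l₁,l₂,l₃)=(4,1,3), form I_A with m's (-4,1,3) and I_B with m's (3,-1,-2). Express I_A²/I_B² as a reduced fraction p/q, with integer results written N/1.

4/3

Same 4,1,3: normalisation and zero-m 3j drop out of the ratio.
A: Δ: 2! 6! 0! / 9! → 1/252; sum: t=2:+1/1440 = 1/1440; 3j²(4 1 3; -4 1 3) = Δ·Π!·Σ² = 1/9  (sign +1)
B: Δ: 2! 6! 0! / 9! → 1/252; sum: t=0:+1/240 = 1/240; 3j²(4 1 3; 3 -1 -2) = Δ·Π!·Σ² = 1/12  (sign -1)
I_A²/I_B² = (1/9)/(1/12) = 4/3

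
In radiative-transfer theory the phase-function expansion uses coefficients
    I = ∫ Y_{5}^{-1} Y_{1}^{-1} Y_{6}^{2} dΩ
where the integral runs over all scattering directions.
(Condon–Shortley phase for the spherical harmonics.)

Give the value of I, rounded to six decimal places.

m-sum 0 ✓  L=12 even ✓  4≤6≤6 ✓
Π(2lᵢ+1) = 11×3×13 = 429
triangle coeff Δ(5,1,6) = 1/858
Σ_t [0,0]: t=0:+1/14400 = 1/14400
(3j)²=6/143 [(5 1 6; 0 0 0)], sign=+1
Σ_t [0,0]: t=0:+1/34560 = 1/34560
(3j)²=14/429 [(5 1 6; -1 -1 2)], sign=+1
⇒ 4πI² = 84/143
I = (+1)√(84/143/(4π)) = 0.21620548

0.216205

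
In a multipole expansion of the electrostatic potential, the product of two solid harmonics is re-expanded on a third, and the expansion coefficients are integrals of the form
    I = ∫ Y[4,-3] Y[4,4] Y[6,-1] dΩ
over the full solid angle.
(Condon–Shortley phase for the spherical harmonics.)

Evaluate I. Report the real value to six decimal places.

0.065188

Checks pass: Σm=0; 14 even; l₃=6∈[0,8].
(2·4+1)(2·4+1)(2·6+1) = 1053
Δ: 2! 6! 6! / 15! → 1/1261260
sum: t=0:+1/4608 t=1:−1/1296 t=2:+1/4608 = -7/20736
3j²(4 4 6; 0 0 0) = Δ·Π!·Σ² = 20/1287  (sign -1)
sum: t=2:+1/172800 = 1/172800
3j²(4 4 6; -3 4 -1) = Δ·Π!·Σ² = 7/2145  (sign -1)
combine: 4πI² = 1053·20/1287·7/2145 = 84/1573
take √, sign +1: I = 0.06518840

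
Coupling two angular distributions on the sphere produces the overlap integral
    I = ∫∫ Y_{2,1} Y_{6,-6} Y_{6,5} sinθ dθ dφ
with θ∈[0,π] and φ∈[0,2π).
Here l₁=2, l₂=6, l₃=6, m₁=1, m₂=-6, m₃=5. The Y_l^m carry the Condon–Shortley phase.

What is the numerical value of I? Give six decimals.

0.178412

Checks pass: Σm=0; 14 even; l₃=6∈[4,8].
(2·2+1)(2·6+1)(2·6+1) = 845
Δ: 2! 2! 10! / 15! → 1/90090
sum: t=0:+1/69120 t=1:−1/14400 t=2:+1/69120 = -7/172800
3j²(2 6 6; 0 0 0) = Δ·Π!·Σ² = 14/715  (sign -1)
sum: t=0:+1/7257600 = 1/7257600
3j²(2 6 6; 1 -6 5) = Δ·Π!·Σ² = 11/455  (sign -1)
combine: 4πI² = 845·14/715·11/455 = 2/5
take √, sign +1: I = 0.17841241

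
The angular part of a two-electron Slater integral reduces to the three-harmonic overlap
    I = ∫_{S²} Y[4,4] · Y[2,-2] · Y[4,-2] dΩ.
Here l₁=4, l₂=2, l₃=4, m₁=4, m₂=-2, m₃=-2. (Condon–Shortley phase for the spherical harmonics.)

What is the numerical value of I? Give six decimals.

Rules hold: Σm=0, L=10 even, 2≤4≤6.
N = 9·5·9 = 405
Δ = 2!·6!·2!/11! = 1/13860
Racah Σ t=0..2: t=0:+1/192 t=1:−1/36 t=2:+1/192 = -5/288
⇒ 3j(4 2 4; 0 0 0)² = 20/693, sgn -1
Racah Σ t=0..0: t=0:+1/2880 = 1/2880
⇒ 3j(4 2 4; 4 -2 -2)² = 2/165, sgn +1
4πI² = N·(3j₀)²·(3jₘ)² = 120/847
I = -1·√(0.141677/4π) = -0.10618031

-0.106180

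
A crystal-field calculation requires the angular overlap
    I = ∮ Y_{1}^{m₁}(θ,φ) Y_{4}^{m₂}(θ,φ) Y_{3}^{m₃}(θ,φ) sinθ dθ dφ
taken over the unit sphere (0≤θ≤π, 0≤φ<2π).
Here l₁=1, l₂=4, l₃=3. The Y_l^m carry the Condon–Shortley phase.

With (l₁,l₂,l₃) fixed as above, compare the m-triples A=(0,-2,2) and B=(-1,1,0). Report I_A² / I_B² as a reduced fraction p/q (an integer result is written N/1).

6/5

Same 1,4,3: normalisation and zero-m 3j drop out of the ratio.
A: Δ: 2! 0! 6! / 9! → 1/252; sum: t=1:−1/120 = -1/120; 3j²(1 4 3; 0 -2 2) = Δ·Π!·Σ² = 1/21  (sign +1)
B: Δ: 2! 0! 6! / 9! → 1/252; sum: t=2:+1/72 = 1/72; 3j²(1 4 3; -1 1 0) = Δ·Π!·Σ² = 5/126  (sign -1)
I_A²/I_B² = (1/21)/(5/126) = 6/5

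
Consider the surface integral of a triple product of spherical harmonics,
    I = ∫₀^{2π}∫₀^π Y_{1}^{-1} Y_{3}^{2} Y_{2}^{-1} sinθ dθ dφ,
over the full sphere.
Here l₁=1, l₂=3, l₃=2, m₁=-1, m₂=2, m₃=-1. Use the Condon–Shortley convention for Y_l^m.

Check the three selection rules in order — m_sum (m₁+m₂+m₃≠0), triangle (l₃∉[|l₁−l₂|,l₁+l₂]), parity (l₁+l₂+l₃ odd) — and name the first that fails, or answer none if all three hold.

m₁+m₂+m₃ = -1 + 2 − 1 = 0  ✓
triangle: |1−3|=2 ≤ l₃=2 ≤ 1+3=4  ✓
parity: l₁+l₂+l₃ = 6 is even  ✓

none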